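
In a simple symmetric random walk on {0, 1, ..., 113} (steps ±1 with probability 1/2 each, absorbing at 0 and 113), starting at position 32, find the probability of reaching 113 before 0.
P(hit 113 before 0) = 32/113

Let u_k = P(hit 113 before 0 | start at k). Then u_0 = 0, u_113 = 1, and u_k = u_{k-1}/2 + u_{k+1}/2 for 1 ≤ k ≤ 112. This harmonic recurrence is solved by u_k = k/113, giving u_32 = 32/113.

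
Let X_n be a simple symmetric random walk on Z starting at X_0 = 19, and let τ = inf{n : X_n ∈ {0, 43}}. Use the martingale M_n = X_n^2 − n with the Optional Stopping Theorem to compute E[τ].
E[τ] = 456

M_n = X_n^2 − n is a martingale (since E[X_{n+1}^2 | F_n] = X_n^2 + 1). By OST (τ has finite mean in a bounded region), E[M_τ] = E[M_0] = X_0^2 − 0 = 19^2 = 361. Also E[M_τ] = E[X_τ^2] − E[τ]. The walk exits at 0 or 43, with P(hit 43 first) = 19/43, so E[X_τ^2] = 43^2 · 19/43 + 0 = 817. Thus E[τ] = E[X_τ^2] − E[M_τ] = 817 − 361 = 456 = 19(43 − 19) = 456.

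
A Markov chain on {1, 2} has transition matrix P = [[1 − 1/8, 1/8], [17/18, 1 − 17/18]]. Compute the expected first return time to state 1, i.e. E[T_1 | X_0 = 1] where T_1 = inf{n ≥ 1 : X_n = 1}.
E[T_1 | X_0 = 1] = 1/π_1 = 77/68

For an irreducible recurrent Markov chain with stationary distribution π, E[T_i | X_0 = i] = 1/π_i (Kac's formula). Here π_1 = (17/18)/(1/8 + 17/18) = (17/18)/(77/72) = 68/77, so E[T_1 | X_0 = 1] = 1/π_1 = (1/8 + 17/18)/(17/18) = (77/72)/(17/18) = 77/68.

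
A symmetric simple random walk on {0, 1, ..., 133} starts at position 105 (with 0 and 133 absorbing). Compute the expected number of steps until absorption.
E[τ | X_0 = 105] = 2940

Let v_k = E[τ | X_0 = k]. Boundary: v_0 = v_133 = 0. Recurrence: v_k = 1 + (v_{k-1} + v_{k+1})/2 for 1 ≤ k ≤ 132. The particular solution to v_k − (v_{k-1} + v_{k+1})/2 = 1 is v_k = −k^2. Adding homogeneous solution A + B k and matching boundaries gives v_k = k (133 − k). Substituting k = 105: v_105 = 105 · 28 = 2940.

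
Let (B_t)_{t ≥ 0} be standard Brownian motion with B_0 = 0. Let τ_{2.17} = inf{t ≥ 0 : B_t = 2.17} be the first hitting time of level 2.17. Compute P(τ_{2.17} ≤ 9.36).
P(τ_{2.17} ≤ 9.36) = 2(1 − Φ(2.17/√9.36)) = 2(1 − Φ(0.7093)) ≈ 0.4781

By the reflection principle for standard BM, P(τ_b ≤ t) = 2 · P(B_t ≥ b). Since B_t ~ N(0, t), P(B_t ≥ 2.17) = 1 − Φ(2.17/√t) = 1 − Φ(2.17/√9.36) = 1 − Φ(0.7093) ≈ 0.23907. Doubling: P(τ_{2.17} ≤ 9.36) ≈ 2 · 0.23907 = 0.47814 ≈ 0.4781.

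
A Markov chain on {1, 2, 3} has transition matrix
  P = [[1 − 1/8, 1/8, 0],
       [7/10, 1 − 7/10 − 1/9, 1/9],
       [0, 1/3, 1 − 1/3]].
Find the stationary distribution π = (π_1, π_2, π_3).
π = (21/26, 15/104, 5/104)

This is a birth-death chain on three states, which satisfies detailed balance: π_1 · P_{12} = π_2 · P_{21} and π_2 · P_{23} = π_3 · P_{32}.
From π_1 · 1/8 = π_2 · 7/10: π_2/π_1 = (1/8)/(7/10) = 5/28.
From π_2 · 1/9 = π_3 · 1/3: π_3/π_2 = (1/9)/(1/3) = 1/3.
Take π_1 proportional to 1; then unnormalized π = (1, 5/28, 5/84). Normalize by dividing by the sum 26/21:
  π = (21/26, 15/104, 5/104).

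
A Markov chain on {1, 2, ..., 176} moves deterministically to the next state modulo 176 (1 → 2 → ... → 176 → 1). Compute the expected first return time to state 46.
E[T_46 | X_0 = 46] = 176

The chain cycles deterministically, so starting at state 46 it returns in exactly 176 steps. Equivalently, the stationary distribution is uniform π_j = 1/176 for every state j, so by Kac's formula E[T_46] = 1/π_46 = 176.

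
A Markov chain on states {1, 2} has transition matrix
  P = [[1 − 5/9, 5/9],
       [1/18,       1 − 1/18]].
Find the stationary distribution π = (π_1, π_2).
π_1 = 1/11, π_2 = 10/11

Solve πP = π with π_1 + π_2 = 1. From πP = π: π_1 · (1 − 5/9) + π_2 · 1/18 = π_1 ⇒ π_2 · 1/18 = π_1 · 5/9 ⇒ π_2/π_1 = (5/9)/(1/18) = 10. Together with π_1 + π_2 = 1:
  π_1 = (1/18)/(5/9 + 1/18) = (1/18)/(11/18) = 1/11,
  π_2 = (5/9)/(5/9 + 1/18) = (5/9)/(11/18) = 10/11.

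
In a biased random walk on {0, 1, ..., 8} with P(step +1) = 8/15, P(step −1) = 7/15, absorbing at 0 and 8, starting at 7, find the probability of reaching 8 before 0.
P(hit 8 before 0) = (1 − (7/8)^7) / (1 − (7/8)^8) = 10188872/11012415

Let u_k denote P(reach 8 before 0 | start at k). Boundary: u_0 = 0, u_8 = 1. Recurrence: u_k = 8/15·u_{k+1} + 7/15·u_{k-1} for 1 ≤ k ≤ 7. Try u_k = A + B·r^k with r = q/p = (7/15)/(8/15) = 7/8. Substitution satisfies the recurrence; boundary conditions give:
  u_k = (1 − r^k) / (1 − r^N) = (1 − (7/8)^7) / (1 − (7/8)^8) = 10188872/11012415.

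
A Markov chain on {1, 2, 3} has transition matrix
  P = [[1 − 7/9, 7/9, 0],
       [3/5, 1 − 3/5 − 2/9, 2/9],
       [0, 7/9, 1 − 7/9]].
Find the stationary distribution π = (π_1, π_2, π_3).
π = (3/8, 35/72, 5/36)

This is a birth-death chain on three states, which satisfies detailed balance: π_1 · P_{12} = π_2 · P_{21} and π_2 · P_{23} = π_3 · P_{32}.
From π_1 · 7/9 = π_2 · 3/5: π_2/π_1 = (7/9)/(3/5) = 35/27.
From π_2 · 2/9 = π_3 · 7/9: π_3/π_2 = (2/9)/(7/9) = 2/7.
Take π_1 proportional to 1; then unnormalized π = (1, 35/27, 10/27). Normalize by dividing by the sum 8/3:
  π = (3/8, 35/72, 5/36).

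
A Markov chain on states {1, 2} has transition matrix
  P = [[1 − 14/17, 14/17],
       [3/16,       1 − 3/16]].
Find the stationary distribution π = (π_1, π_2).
π_1 = 51/275, π_2 = 224/275

Solve πP = π with π_1 + π_2 = 1. From πP = π: π_1 · (1 − 14/17) + π_2 · 3/16 = π_1 ⇒ π_2 · 3/16 = π_1 · 14/17 ⇒ π_2/π_1 = (14/17)/(3/16) = 224/51. Together with π_1 + π_2 = 1:
  π_1 = (3/16)/(14/17 + 3/16) = (3/16)/(275/272) = 51/275,
  π_2 = (14/17)/(14/17 + 3/16) = (14/17)/(275/272) = 224/275.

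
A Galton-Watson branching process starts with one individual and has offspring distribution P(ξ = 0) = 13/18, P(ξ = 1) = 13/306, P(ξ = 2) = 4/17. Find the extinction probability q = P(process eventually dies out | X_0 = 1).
q = 1

Mean offspring μ = 0·13/18 + 1·13/306 + 2·4/17 = 157/306 ≤ 1. For μ ≤ 1 with offspring not concentrated at 1, the Galton-Watson process goes extinct almost surely, so q = 1.
(Algebraic check: The pgf is f(s) = 13/18 + 13/306·s + 4/17·s². The extinction probability q is the smallest fixed point of f in [0, 1]. Setting s = f(s):
  4/17·s² + (13/306 − 1)·s + 13/18 = 0
  4/17·s² − (13/18 + 4/17)·s + 13/18 = 0
which factors as (s − 1)·(4/17·s − 13/18) = 0, giving roots s = 1 and s = (13/18)/(4/17) = 221/72. Since 221/72 ≥ 1, the smallest root in [0, 1] is s = 1.)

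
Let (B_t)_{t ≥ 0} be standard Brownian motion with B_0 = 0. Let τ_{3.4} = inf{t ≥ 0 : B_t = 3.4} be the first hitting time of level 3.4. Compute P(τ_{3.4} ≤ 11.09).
P(τ_{3.4} ≤ 11.09) = 2(1 − Φ(3.4/√11.09)) = 2(1 − Φ(1.0210)) ≈ 0.3073

By the reflection principle for standard BM, P(τ_b ≤ t) = 2 · P(B_t ≥ b). Since B_t ~ N(0, t), P(B_t ≥ 3.4) = 1 − Φ(3.4/√t) = 1 − Φ(3.4/√11.09) = 1 − Φ(1.0210) ≈ 0.15363. Doubling: P(τ_{3.4} ≤ 11.09) ≈ 2 · 0.15363 = 0.30726 ≈ 0.3073.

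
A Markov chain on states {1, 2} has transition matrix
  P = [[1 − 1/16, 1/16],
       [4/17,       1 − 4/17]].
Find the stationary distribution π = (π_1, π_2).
π_1 = 64/81, π_2 = 17/81

Solve πP = π with π_1 + π_2 = 1. From πP = π: π_1 · (1 − 1/16) + π_2 · 4/17 = π_1 ⇒ π_2 · 4/17 = π_1 · 1/16 ⇒ π_2/π_1 = (1/16)/(4/17) = 17/64. Together with π_1 + π_2 = 1:
  π_1 = (4/17)/(1/16 + 4/17) = (4/17)/(81/272) = 64/81,
  π_2 = (1/16)/(1/16 + 4/17) = (1/16)/(81/272) = 17/81.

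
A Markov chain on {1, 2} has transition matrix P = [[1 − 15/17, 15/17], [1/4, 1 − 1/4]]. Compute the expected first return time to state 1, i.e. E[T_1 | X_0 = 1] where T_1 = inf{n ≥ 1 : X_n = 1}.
E[T_1 | X_0 = 1] = 1/π_1 = 77/17

For an irreducible recurrent Markov chain with stationary distribution π, E[T_i | X_0 = i] = 1/π_i (Kac's formula). Here π_1 = (1/4)/(15/17 + 1/4) = (1/4)/(77/68) = 17/77, so E[T_1 | X_0 = 1] = 1/π_1 = (15/17 + 1/4)/(1/4) = (77/68)/(1/4) = 77/17.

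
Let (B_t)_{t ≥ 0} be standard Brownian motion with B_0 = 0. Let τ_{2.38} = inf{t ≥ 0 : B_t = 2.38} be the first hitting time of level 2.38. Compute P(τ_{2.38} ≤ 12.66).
P(τ_{2.38} ≤ 12.66) = 2(1 − Φ(2.38/√12.66)) = 2(1 − Φ(0.6689)) ≈ 0.5036

By the reflection principle for standard BM, P(τ_b ≤ t) = 2 · P(B_t ≥ b). Since B_t ~ N(0, t), P(B_t ≥ 2.38) = 1 − Φ(2.38/√t) = 1 − Φ(2.38/√12.66) = 1 − Φ(0.6689) ≈ 0.25178. Doubling: P(τ_{2.38} ≤ 12.66) ≈ 2 · 0.25178 = 0.50356 ≈ 0.5036.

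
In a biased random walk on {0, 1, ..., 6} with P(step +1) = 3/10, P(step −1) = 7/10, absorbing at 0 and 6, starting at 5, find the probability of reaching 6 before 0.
P(hit 6 before 0) = (1 − (7/3)^5) / (1 − (7/3)^6) = 12423/29230

Let u_k denote P(reach 6 before 0 | start at k). Boundary: u_0 = 0, u_6 = 1. Recurrence: u_k = 3/10·u_{k+1} + 7/10·u_{k-1} for 1 ≤ k ≤ 5. Try u_k = A + B·r^k with r = q/p = (7/10)/(3/10) = 7/3. Substitution satisfies the recurrence; boundary conditions give:
  u_k = (1 − r^k) / (1 − r^N) = (1 − (7/3)^5) / (1 − (7/3)^6) = 12423/29230.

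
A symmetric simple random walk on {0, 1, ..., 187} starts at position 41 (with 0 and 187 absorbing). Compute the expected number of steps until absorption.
E[τ | X_0 = 41] = 5986

Let v_k = E[τ | X_0 = k]. Boundary: v_0 = v_187 = 0. Recurrence: v_k = 1 + (v_{k-1} + v_{k+1})/2 for 1 ≤ k ≤ 186. The particular solution to v_k − (v_{k-1} + v_{k+1})/2 = 1 is v_k = −k^2. Adding homogeneous solution A + B k and matching boundaries gives v_k = k (187 − k). Substituting k = 41: v_41 = 41 · 146 = 5986.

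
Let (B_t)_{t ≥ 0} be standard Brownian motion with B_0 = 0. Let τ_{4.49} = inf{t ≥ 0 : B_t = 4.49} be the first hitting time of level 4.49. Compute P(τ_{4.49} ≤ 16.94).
P(τ_{4.49} ≤ 16.94) = 2(1 − Φ(4.49/√16.94)) = 2(1 − Φ(1.0909)) ≈ 0.2753

By the reflection principle for standard BM, P(τ_b ≤ t) = 2 · P(B_t ≥ b). Since B_t ~ N(0, t), P(B_t ≥ 4.49) = 1 − Φ(4.49/√t) = 1 − Φ(4.49/√16.94) = 1 − Φ(1.0909) ≈ 0.13766. Doubling: P(τ_{4.49} ≤ 16.94) ≈ 2 · 0.13766 = 0.27532 ≈ 0.2753.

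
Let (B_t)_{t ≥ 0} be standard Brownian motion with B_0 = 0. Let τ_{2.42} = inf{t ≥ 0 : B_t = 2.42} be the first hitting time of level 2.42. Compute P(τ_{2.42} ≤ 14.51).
P(τ_{2.42} ≤ 14.51) = 2(1 − Φ(2.42/√14.51)) = 2(1 − Φ(0.6353)) ≈ 0.5252

By the reflection principle for standard BM, P(τ_b ≤ t) = 2 · P(B_t ≥ b). Since B_t ~ N(0, t), P(B_t ≥ 2.42) = 1 − Φ(2.42/√t) = 1 − Φ(2.42/√14.51) = 1 − Φ(0.6353) ≈ 0.26262. Doubling: P(τ_{2.42} ≤ 14.51) ≈ 2 · 0.26262 = 0.52524 ≈ 0.5252.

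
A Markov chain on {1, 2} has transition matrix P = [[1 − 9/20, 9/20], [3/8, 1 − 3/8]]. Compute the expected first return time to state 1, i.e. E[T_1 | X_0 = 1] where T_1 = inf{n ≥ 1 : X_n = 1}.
E[T_1 | X_0 = 1] = 1/π_1 = 11/5

For an irreducible recurrent Markov chain with stationary distribution π, E[T_i | X_0 = i] = 1/π_i (Kac's formula). Here π_1 = (3/8)/(9/20 + 3/8) = (3/8)/(33/40) = 5/11, so E[T_1 | X_0 = 1] = 1/π_1 = (9/20 + 3/8)/(3/8) = (33/40)/(3/8) = 11/5.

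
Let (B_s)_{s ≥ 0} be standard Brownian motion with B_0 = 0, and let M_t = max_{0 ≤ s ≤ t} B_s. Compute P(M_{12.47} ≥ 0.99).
P(M_{12.47} ≥ 0.99) = 2·P(B_{12.47} ≥ 0.99) = 2(1 − Φ(0.99/√12.47)) ≈ 0.7792

By the reflection principle for Brownian motion, P(M_t ≥ a) = 2 · P(B_t ≥ a) for a ≥ 0. Since B_t ~ N(0, t), P(B_t ≥ 0.99) = 1 − Φ(0.99/√t) = 1 − Φ(0.99/√12.47) = 1 − Φ(0.2804). So
  P(M_{12.47} ≥ 0.99) = 2(1 − Φ(0.2804)) ≈ 0.7792.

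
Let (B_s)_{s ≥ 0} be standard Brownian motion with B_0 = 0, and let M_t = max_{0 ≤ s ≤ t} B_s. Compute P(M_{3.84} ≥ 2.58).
P(M_{3.84} ≥ 2.58) = 2·P(B_{3.84} ≥ 2.58) = 2(1 − Φ(2.58/√3.84)) ≈ 0.1880

By the reflection principle for Brownian motion, P(M_t ≥ a) = 2 · P(B_t ≥ a) for a ≥ 0. Since B_t ~ N(0, t), P(B_t ≥ 2.58) = 1 − Φ(2.58/√t) = 1 − Φ(2.58/√3.84) = 1 − Φ(1.3166). So
  P(M_{3.84} ≥ 2.58) = 2(1 − Φ(1.3166)) ≈ 0.1880.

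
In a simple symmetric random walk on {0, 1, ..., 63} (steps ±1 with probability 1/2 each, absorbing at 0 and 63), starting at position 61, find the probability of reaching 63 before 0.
P(hit 63 before 0) = 61/63

Let u_k = P(hit 63 before 0 | start at k). Then u_0 = 0, u_63 = 1, and u_k = u_{k-1}/2 + u_{k+1}/2 for 1 ≤ k ≤ 62. This harmonic recurrence is solved by u_k = k/63, giving u_61 = 61/63.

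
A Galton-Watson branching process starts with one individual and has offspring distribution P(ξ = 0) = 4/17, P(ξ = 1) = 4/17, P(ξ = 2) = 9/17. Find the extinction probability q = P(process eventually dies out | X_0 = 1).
q = 4/9

The pgf is f(s) = 4/17 + 4/17·s + 9/17·s². The extinction probability q is the smallest fixed point of f in [0, 1]. Setting s = f(s):
  9/17·s² + (4/17 − 1)·s + 4/17 = 0
  9/17·s² − (4/17 + 9/17)·s + 4/17 = 0
which factors as (s − 1)·(9/17·s − 4/17) = 0, giving roots s = 1 and s = (4/17)/(9/17) = 4/9.
Mean offspring μ = 4/17 + 2·9/17 = 22/17 > 1 (supercritical), so q < 1. The extinction probability is the smaller root: q = (4/17)/(9/17) = 4/9.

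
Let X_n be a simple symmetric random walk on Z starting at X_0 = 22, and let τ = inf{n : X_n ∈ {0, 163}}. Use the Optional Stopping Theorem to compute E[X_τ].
E[X_τ] = 22

X_n is a martingale and τ is a bounded-mean stopping time (indeed τ is finite a.s. with bounded expectation since the walk is in a bounded region). By the OST, E[X_τ] = E[X_0] = 22. Equivalently: E[X_τ] = 163 · P(hit 163 first) + 0 · P(hit 0 first) = 163 · (22/163) = 22.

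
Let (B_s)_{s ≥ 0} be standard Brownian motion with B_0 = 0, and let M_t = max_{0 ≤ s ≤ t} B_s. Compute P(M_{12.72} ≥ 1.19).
P(M_{12.72} ≥ 1.19) = 2·P(B_{12.72} ≥ 1.19) = 2(1 − Φ(1.19/√12.72)) ≈ 0.7386

By the reflection principle for Brownian motion, P(M_t ≥ a) = 2 · P(B_t ≥ a) for a ≥ 0. Since B_t ~ N(0, t), P(B_t ≥ 1.19) = 1 − Φ(1.19/√t) = 1 − Φ(1.19/√12.72) = 1 − Φ(0.3337). So
  P(M_{12.72} ≥ 1.19) = 2(1 − Φ(0.3337)) ≈ 0.7386.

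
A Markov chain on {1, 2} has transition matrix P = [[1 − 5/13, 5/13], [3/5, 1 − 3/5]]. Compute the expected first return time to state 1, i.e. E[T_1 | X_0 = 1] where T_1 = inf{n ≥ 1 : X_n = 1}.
E[T_1 | X_0 = 1] = 1/π_1 = 64/39

For an irreducible recurrent Markov chain with stationary distribution π, E[T_i | X_0 = i] = 1/π_i (Kac's formula). Here π_1 = (3/5)/(5/13 + 3/5) = (3/5)/(64/65) = 39/64, so E[T_1 | X_0 = 1] = 1/π_1 = (5/13 + 3/5)/(3/5) = (64/65)/(3/5) = 64/39.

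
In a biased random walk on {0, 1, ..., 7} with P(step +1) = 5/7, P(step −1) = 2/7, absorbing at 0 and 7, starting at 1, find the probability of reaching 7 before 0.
P(hit 7 before 0) = (1 − (2/5)^1) / (1 − (2/5)^7) = 15625/25999

Let u_k denote P(reach 7 before 0 | start at k). Boundary: u_0 = 0, u_7 = 1. Recurrence: u_k = 5/7·u_{k+1} + 2/7·u_{k-1} for 1 ≤ k ≤ 6. Try u_k = A + B·r^k with r = q/p = (2/7)/(5/7) = 2/5. Substitution satisfies the recurrence; boundary conditions give:
  u_k = (1 − r^k) / (1 − r^N) = (1 − (2/5)^1) / (1 − (2/5)^7) = 15625/25999.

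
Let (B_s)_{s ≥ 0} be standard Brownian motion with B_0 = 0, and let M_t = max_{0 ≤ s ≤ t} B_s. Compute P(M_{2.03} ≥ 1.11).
P(M_{2.03} ≥ 1.11) = 2·P(B_{2.03} ≥ 1.11) = 2(1 − Φ(1.11/√2.03)) ≈ 0.4359

By the reflection principle for Brownian motion, P(M_t ≥ a) = 2 · P(B_t ≥ a) for a ≥ 0. Since B_t ~ N(0, t), P(B_t ≥ 1.11) = 1 − Φ(1.11/√t) = 1 − Φ(1.11/√2.03) = 1 − Φ(0.7791). So
  P(M_{2.03} ≥ 1.11) = 2(1 − Φ(0.7791)) ≈ 0.4359.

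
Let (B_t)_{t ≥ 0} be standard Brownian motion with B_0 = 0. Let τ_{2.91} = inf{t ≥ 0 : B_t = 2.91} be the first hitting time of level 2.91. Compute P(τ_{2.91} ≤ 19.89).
P(τ_{2.91} ≤ 19.89) = 2(1 − Φ(2.91/√19.89)) = 2(1 − Φ(0.6525)) ≈ 0.5141

By the reflection principle for standard BM, P(τ_b ≤ t) = 2 · P(B_t ≥ b). Since B_t ~ N(0, t), P(B_t ≥ 2.91) = 1 − Φ(2.91/√t) = 1 − Φ(2.91/√19.89) = 1 − Φ(0.6525) ≈ 0.25704. Doubling: P(τ_{2.91} ≤ 19.89) ≈ 2 · 0.25704 = 0.51408 ≈ 0.5141.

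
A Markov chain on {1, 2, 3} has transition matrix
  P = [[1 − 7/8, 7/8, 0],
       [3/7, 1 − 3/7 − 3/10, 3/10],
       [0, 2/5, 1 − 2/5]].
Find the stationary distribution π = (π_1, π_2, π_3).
π = (96/439, 196/439, 147/439)

This is a birth-death chain on three states, which satisfies detailed balance: π_1 · P_{12} = π_2 · P_{21} and π_2 · P_{23} = π_3 · P_{32}.
From π_1 · 7/8 = π_2 · 3/7: π_2/π_1 = (7/8)/(3/7) = 49/24.
From π_2 · 3/10 = π_3 · 2/5: π_3/π_2 = (3/10)/(2/5) = 3/4.
Take π_1 proportional to 1; then unnormalized π = (1, 49/24, 49/32). Normalize by dividing by the sum 439/96:
  π = (96/439, 196/439, 147/439).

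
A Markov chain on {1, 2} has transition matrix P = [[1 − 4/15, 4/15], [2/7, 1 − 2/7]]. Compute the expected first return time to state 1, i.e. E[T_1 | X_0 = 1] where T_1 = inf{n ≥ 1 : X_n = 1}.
E[T_1 | X_0 = 1] = 1/π_1 = 29/15

For an irreducible recurrent Markov chain with stationary distribution π, E[T_i | X_0 = i] = 1/π_i (Kac's formula). Here π_1 = (2/7)/(4/15 + 2/7) = (2/7)/(58/105) = 15/29, so E[T_1 | X_0 = 1] = 1/π_1 = (4/15 + 2/7)/(2/7) = (58/105)/(2/7) = 29/15.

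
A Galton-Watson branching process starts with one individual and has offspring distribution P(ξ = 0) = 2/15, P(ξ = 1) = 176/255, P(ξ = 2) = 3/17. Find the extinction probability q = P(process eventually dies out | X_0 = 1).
q = 34/45

The pgf is f(s) = 2/15 + 176/255·s + 3/17·s². The extinction probability q is the smallest fixed point of f in [0, 1]. Setting s = f(s):
  3/17·s² + (176/255 − 1)·s + 2/15 = 0
  3/17·s² − (2/15 + 3/17)·s + 2/15 = 0
which factors as (s − 1)·(3/17·s − 2/15) = 0, giving roots s = 1 and s = (2/15)/(3/17) = 34/45.
Mean offspring μ = 176/255 + 2·3/17 = 266/255 > 1 (supercritical), so q < 1. The extinction probability is the smaller root: q = (2/15)/(3/17) = 34/45.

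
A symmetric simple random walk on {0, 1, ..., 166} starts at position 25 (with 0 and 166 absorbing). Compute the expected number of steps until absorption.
E[τ | X_0 = 25] = 3525

Let v_k = E[τ | X_0 = k]. Boundary: v_0 = v_166 = 0. Recurrence: v_k = 1 + (v_{k-1} + v_{k+1})/2 for 1 ≤ k ≤ 165. The particular solution to v_k − (v_{k-1} + v_{k+1})/2 = 1 is v_k = −k^2. Adding homogeneous solution A + B k and matching boundaries gives v_k = k (166 − k). Substituting k = 25: v_25 = 25 · 141 = 3525.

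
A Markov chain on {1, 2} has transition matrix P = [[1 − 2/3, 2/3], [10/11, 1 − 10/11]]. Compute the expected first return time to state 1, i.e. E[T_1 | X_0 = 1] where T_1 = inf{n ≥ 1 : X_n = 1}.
E[T_1 | X_0 = 1] = 1/π_1 = 26/15

For an irreducible recurrent Markov chain with stationary distribution π, E[T_i | X_0 = i] = 1/π_i (Kac's formula). Here π_1 = (10/11)/(2/3 + 10/11) = (10/11)/(52/33) = 15/26, so E[T_1 | X_0 = 1] = 1/π_1 = (2/3 + 10/11)/(10/11) = (52/33)/(10/11) = 26/15.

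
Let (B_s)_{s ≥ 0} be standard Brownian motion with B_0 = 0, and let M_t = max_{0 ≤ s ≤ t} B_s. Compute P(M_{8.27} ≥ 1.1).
P(M_{8.27} ≥ 1.1) = 2·P(B_{8.27} ≥ 1.1) = 2(1 − Φ(1.1/√8.27)) ≈ 0.7021

By the reflection principle for Brownian motion, P(M_t ≥ a) = 2 · P(B_t ≥ a) for a ≥ 0. Since B_t ~ N(0, t), P(B_t ≥ 1.1) = 1 − Φ(1.1/√t) = 1 − Φ(1.1/√8.27) = 1 − Φ(0.3825). So
  P(M_{8.27} ≥ 1.1) = 2(1 − Φ(0.3825)) ≈ 0.7021.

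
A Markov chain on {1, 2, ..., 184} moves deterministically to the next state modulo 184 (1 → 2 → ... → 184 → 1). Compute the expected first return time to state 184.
E[T_184 | X_0 = 184] = 184

The chain cycles deterministically, so starting at state 184 it returns in exactly 184 steps. Equivalently, the stationary distribution is uniform π_j = 1/184 for every state j, so by Kac's formula E[T_184] = 1/π_184 = 184.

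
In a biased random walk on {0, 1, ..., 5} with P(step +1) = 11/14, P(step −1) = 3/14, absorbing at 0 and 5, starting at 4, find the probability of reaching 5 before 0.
P(hit 5 before 0) = (1 − (3/11)^4) / (1 − (3/11)^5) = 20020/20101

Let u_k denote P(reach 5 before 0 | start at k). Boundary: u_0 = 0, u_5 = 1. Recurrence: u_k = 11/14·u_{k+1} + 3/14·u_{k-1} for 1 ≤ k ≤ 4. Try u_k = A + B·r^k with r = q/p = (3/14)/(11/14) = 3/11. Substitution satisfies the recurrence; boundary conditions give:
  u_k = (1 − r^k) / (1 − r^N) = (1 − (3/11)^4) / (1 − (3/11)^5) = 20020/20101.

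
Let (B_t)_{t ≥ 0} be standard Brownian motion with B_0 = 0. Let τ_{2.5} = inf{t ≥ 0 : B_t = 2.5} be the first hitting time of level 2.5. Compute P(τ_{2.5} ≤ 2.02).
P(τ_{2.5} ≤ 2.02) = 2(1 − Φ(2.5/√2.02)) = 2(1 − Φ(1.7590)) ≈ 0.0786

By the reflection principle for standard BM, P(τ_b ≤ t) = 2 · P(B_t ≥ b). Since B_t ~ N(0, t), P(B_t ≥ 2.5) = 1 − Φ(2.5/√t) = 1 − Φ(2.5/√2.02) = 1 − Φ(1.7590) ≈ 0.03929. Doubling: P(τ_{2.5} ≤ 2.02) ≈ 2 · 0.03929 = 0.07858 ≈ 0.0786.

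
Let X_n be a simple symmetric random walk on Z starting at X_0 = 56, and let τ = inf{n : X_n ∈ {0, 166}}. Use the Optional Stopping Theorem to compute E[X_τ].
E[X_τ] = 56

X_n is a martingale and τ is a bounded-mean stopping time (indeed τ is finite a.s. with bounded expectation since the walk is in a bounded region). By the OST, E[X_τ] = E[X_0] = 56. Equivalently: E[X_τ] = 166 · P(hit 166 first) + 0 · P(hit 0 first) = 166 · (56/166) = 56.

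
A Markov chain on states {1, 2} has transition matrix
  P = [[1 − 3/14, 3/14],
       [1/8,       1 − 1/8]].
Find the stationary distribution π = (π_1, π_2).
π_1 = 7/19, π_2 = 12/19

Solve πP = π with π_1 + π_2 = 1. From πP = π: π_1 · (1 − 3/14) + π_2 · 1/8 = π_1 ⇒ π_2 · 1/8 = π_1 · 3/14 ⇒ π_2/π_1 = (3/14)/(1/8) = 12/7. Together with π_1 + π_2 = 1:
  π_1 = (1/8)/(3/14 + 1/8) = (1/8)/(19/56) = 7/19,
  π_2 = (3/14)/(3/14 + 1/8) = (3/14)/(19/56) = 12/19.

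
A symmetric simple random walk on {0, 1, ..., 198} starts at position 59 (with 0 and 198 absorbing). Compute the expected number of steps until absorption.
E[τ | X_0 = 59] = 8201

Let v_k = E[τ | X_0 = k]. Boundary: v_0 = v_198 = 0. Recurrence: v_k = 1 + (v_{k-1} + v_{k+1})/2 for 1 ≤ k ≤ 197. The particular solution to v_k − (v_{k-1} + v_{k+1})/2 = 1 is v_k = −k^2. Adding homogeneous solution A + B k and matching boundaries gives v_k = k (198 − k). Substituting k = 59: v_59 = 59 · 139 = 8201.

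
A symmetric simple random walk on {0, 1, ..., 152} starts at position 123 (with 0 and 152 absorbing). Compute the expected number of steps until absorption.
E[τ | X_0 = 123] = 3567

Let v_k = E[τ | X_0 = k]. Boundary: v_0 = v_152 = 0. Recurrence: v_k = 1 + (v_{k-1} + v_{k+1})/2 for 1 ≤ k ≤ 151. The particular solution to v_k − (v_{k-1} + v_{k+1})/2 = 1 is v_k = −k^2. Adding homogeneous solution A + B k and matching boundaries gives v_k = k (152 − k). Substituting k = 123: v_123 = 123 · 29 = 3567.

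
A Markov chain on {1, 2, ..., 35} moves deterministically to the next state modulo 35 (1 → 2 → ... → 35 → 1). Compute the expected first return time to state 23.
E[T_23 | X_0 = 23] = 35

The chain cycles deterministically, so starting at state 23 it returns in exactly 35 steps. Equivalently, the stationary distribution is uniform π_j = 1/35 for every state j, so by Kac's formula E[T_23] = 1/π_23 = 35.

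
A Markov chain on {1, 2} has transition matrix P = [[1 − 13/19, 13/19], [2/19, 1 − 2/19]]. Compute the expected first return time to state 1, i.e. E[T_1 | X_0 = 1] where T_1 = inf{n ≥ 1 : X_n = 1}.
E[T_1 | X_0 = 1] = 1/π_1 = 15/2

For an irreducible recurrent Markov chain with stationary distribution π, E[T_i | X_0 = i] = 1/π_i (Kac's formula). Here π_1 = (2/19)/(13/19 + 2/19) = (2/19)/(15/19) = 2/15, so E[T_1 | X_0 = 1] = 1/π_1 = (13/19 + 2/19)/(2/19) = (15/19)/(2/19) = 15/2.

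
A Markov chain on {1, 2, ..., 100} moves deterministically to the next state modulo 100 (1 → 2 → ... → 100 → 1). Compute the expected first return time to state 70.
E[T_70 | X_0 = 70] = 100

The chain cycles deterministically, so starting at state 70 it returns in exactly 100 steps. Equivalently, the stationary distribution is uniform π_j = 1/100 for every state j, so by Kac's formula E[T_70] = 1/π_70 = 100.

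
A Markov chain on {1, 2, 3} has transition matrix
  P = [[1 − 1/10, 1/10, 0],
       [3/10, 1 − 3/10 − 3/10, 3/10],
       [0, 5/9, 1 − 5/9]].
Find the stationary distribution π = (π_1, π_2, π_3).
π = (150/227, 50/227, 27/227)

This is a birth-death chain on three states, which satisfies detailed balance: π_1 · P_{12} = π_2 · P_{21} and π_2 · P_{23} = π_3 · P_{32}.
From π_1 · 1/10 = π_2 · 3/10: π_2/π_1 = (1/10)/(3/10) = 1/3.
From π_2 · 3/10 = π_3 · 5/9: π_3/π_2 = (3/10)/(5/9) = 27/50.
Take π_1 proportional to 1; then unnormalized π = (1, 1/3, 9/50). Normalize by dividing by the sum 227/150:
  π = (150/227, 50/227, 27/227).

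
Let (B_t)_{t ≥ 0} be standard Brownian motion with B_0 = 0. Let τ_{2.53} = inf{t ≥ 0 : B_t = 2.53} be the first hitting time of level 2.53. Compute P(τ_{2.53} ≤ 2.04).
P(τ_{2.53} ≤ 2.04) = 2(1 − Φ(2.53/√2.04)) = 2(1 − Φ(1.7714)) ≈ 0.0765

By the reflection principle for standard BM, P(τ_b ≤ t) = 2 · P(B_t ≥ b). Since B_t ~ N(0, t), P(B_t ≥ 2.53) = 1 − Φ(2.53/√t) = 1 − Φ(2.53/√2.04) = 1 − Φ(1.7714) ≈ 0.03825. Doubling: P(τ_{2.53} ≤ 2.04) ≈ 2 · 0.03825 = 0.07650 ≈ 0.0765.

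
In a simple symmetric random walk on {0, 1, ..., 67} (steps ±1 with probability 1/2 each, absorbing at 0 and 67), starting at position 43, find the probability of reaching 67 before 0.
P(hit 67 before 0) = 43/67

Let u_k = P(hit 67 before 0 | start at k). Then u_0 = 0, u_67 = 1, and u_k = u_{k-1}/2 + u_{k+1}/2 for 1 ≤ k ≤ 66. This harmonic recurrence is solved by u_k = k/67, giving u_43 = 43/67.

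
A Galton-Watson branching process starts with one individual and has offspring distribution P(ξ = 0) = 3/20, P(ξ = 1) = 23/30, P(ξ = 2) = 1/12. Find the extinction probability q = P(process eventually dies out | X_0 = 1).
q = 1

Mean offspring μ = 0·3/20 + 1·23/30 + 2·1/12 = 14/15 ≤ 1. For μ ≤ 1 with offspring not concentrated at 1, the Galton-Watson process goes extinct almost surely, so q = 1.
(Algebraic check: The pgf is f(s) = 3/20 + 23/30·s + 1/12·s². The extinction probability q is the smallest fixed point of f in [0, 1]. Setting s = f(s):
  1/12·s² + (23/30 − 1)·s + 3/20 = 0
  1/12·s² − (3/20 + 1/12)·s + 3/20 = 0
which factors as (s − 1)·(1/12·s − 3/20) = 0, giving roots s = 1 and s = (3/20)/(1/12) = 9/5. Since 9/5 ≥ 1, the smallest root in [0, 1] is s = 1.)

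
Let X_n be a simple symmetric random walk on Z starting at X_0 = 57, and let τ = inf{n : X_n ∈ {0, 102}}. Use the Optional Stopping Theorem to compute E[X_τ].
E[X_τ] = 57

X_n is a martingale and τ is a bounded-mean stopping time (indeed τ is finite a.s. with bounded expectation since the walk is in a bounded region). By the OST, E[X_τ] = E[X_0] = 57. Equivalently: E[X_τ] = 102 · P(hit 102 first) + 0 · P(hit 0 first) = 102 · (57/102) = 57.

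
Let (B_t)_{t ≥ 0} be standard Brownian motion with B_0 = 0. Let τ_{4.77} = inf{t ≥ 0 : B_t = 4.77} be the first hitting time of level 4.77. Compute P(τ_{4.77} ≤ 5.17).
P(τ_{4.77} ≤ 5.17) = 2(1 − Φ(4.77/√5.17)) = 2(1 − Φ(2.0978)) ≈ 0.0359

By the reflection principle for standard BM, P(τ_b ≤ t) = 2 · P(B_t ≥ b). Since B_t ~ N(0, t), P(B_t ≥ 4.77) = 1 − Φ(4.77/√t) = 1 − Φ(4.77/√5.17) = 1 − Φ(2.0978) ≈ 0.01796. Doubling: P(τ_{4.77} ≤ 5.17) ≈ 2 · 0.01796 = 0.03592 ≈ 0.0359.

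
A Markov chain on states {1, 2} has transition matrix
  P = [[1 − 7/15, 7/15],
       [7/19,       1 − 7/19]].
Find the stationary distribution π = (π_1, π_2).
π_1 = 15/34, π_2 = 19/34

Solve πP = π with π_1 + π_2 = 1. From πP = π: π_1 · (1 − 7/15) + π_2 · 7/19 = π_1 ⇒ π_2 · 7/19 = π_1 · 7/15 ⇒ π_2/π_1 = (7/15)/(7/19) = 19/15. Together with π_1 + π_2 = 1:
  π_1 = (7/19)/(7/15 + 7/19) = (7/19)/(238/285) = 15/34,
  π_2 = (7/15)/(7/15 + 7/19) = (7/15)/(238/285) = 19/34.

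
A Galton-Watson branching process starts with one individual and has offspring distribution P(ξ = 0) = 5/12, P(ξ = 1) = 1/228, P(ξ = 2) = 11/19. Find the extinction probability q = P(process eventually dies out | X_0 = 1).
q = 95/132

The pgf is f(s) = 5/12 + 1/228·s + 11/19·s². The extinction probability q is the smallest fixed point of f in [0, 1]. Setting s = f(s):
  11/19·s² + (1/228 − 1)·s + 5/12 = 0
  11/19·s² − (5/12 + 11/19)·s + 5/12 = 0
which factors as (s − 1)·(11/19·s − 5/12) = 0, giving roots s = 1 and s = (5/12)/(11/19) = 95/132.
Mean offspring μ = 1/228 + 2·11/19 = 265/228 > 1 (supercritical), so q < 1. The extinction probability is the smaller root: q = (5/12)/(11/19) = 95/132.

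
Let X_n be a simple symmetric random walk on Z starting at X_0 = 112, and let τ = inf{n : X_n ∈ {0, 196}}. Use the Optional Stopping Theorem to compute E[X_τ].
E[X_τ] = 112

X_n is a martingale and τ is a bounded-mean stopping time (indeed τ is finite a.s. with bounded expectation since the walk is in a bounded region). By the OST, E[X_τ] = E[X_0] = 112. Equivalently: E[X_τ] = 196 · P(hit 196 first) + 0 · P(hit 0 first) = 196 · (112/196) = 112.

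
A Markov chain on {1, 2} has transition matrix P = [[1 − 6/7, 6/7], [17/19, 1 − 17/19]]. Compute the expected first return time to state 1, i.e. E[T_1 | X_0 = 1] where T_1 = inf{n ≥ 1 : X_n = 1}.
E[T_1 | X_0 = 1] = 1/π_1 = 233/119

For an irreducible recurrent Markov chain with stationary distribution π, E[T_i | X_0 = i] = 1/π_i (Kac's formula). Here π_1 = (17/19)/(6/7 + 17/19) = (17/19)/(233/133) = 119/233, so E[T_1 | X_0 = 1] = 1/π_1 = (6/7 + 17/19)/(17/19) = (233/133)/(17/19) = 233/119.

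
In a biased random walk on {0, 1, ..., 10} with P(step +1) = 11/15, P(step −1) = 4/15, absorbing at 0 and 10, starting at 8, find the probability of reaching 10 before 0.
P(hit 10 before 0) = (1 − (4/11)^8) / (1 − (4/11)^10) = 246947569/247013105

Let u_k denote P(reach 10 before 0 | start at k). Boundary: u_0 = 0, u_10 = 1. Recurrence: u_k = 11/15·u_{k+1} + 4/15·u_{k-1} for 1 ≤ k ≤ 9. Try u_k = A + B·r^k with r = q/p = (4/15)/(11/15) = 4/11. Substitution satisfies the recurrence; boundary conditions give:
  u_k = (1 − r^k) / (1 − r^N) = (1 − (4/11)^8) / (1 − (4/11)^10) = 246947569/247013105.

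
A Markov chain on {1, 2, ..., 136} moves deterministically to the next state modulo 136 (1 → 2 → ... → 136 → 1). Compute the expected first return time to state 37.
E[T_37 | X_0 = 37] = 136

The chain cycles deterministically, so starting at state 37 it returns in exactly 136 steps. Equivalently, the stationary distribution is uniform π_j = 1/136 for every state j, so by Kac's formula E[T_37] = 1/π_37 = 136.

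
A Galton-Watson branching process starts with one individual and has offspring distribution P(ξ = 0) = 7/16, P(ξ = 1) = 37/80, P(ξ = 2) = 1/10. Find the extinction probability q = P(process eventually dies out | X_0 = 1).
q = 1

Mean offspring μ = 0·7/16 + 1·37/80 + 2·1/10 = 53/80 ≤ 1. For μ ≤ 1 with offspring not concentrated at 1, the Galton-Watson process goes extinct almost surely, so q = 1.
(Algebraic check: The pgf is f(s) = 7/16 + 37/80·s + 1/10·s². The extinction probability q is the smallest fixed point of f in [0, 1]. Setting s = f(s):
  1/10·s² + (37/80 − 1)·s + 7/16 = 0
  1/10·s² − (7/16 + 1/10)·s + 7/16 = 0
which factors as (s − 1)·(1/10·s − 7/16) = 0, giving roots s = 1 and s = (7/16)/(1/10) = 35/8. Since 35/8 ≥ 1, the smallest root in [0, 1] is s = 1.)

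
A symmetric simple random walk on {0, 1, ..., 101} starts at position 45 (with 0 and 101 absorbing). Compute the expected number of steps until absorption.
E[τ | X_0 = 45] = 2520

Let v_k = E[τ | X_0 = k]. Boundary: v_0 = v_101 = 0. Recurrence: v_k = 1 + (v_{k-1} + v_{k+1})/2 for 1 ≤ k ≤ 100. The particular solution to v_k − (v_{k-1} + v_{k+1})/2 = 1 is v_k = −k^2. Adding homogeneous solution A + B k and matching boundaries gives v_k = k (101 − k). Substituting k = 45: v_45 = 45 · 56 = 2520.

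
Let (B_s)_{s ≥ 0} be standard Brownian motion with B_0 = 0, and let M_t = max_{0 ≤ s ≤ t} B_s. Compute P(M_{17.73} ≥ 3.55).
P(M_{17.73} ≥ 3.55) = 2·P(B_{17.73} ≥ 3.55) = 2(1 − Φ(3.55/√17.73)) ≈ 0.3992

By the reflection principle for Brownian motion, P(M_t ≥ a) = 2 · P(B_t ≥ a) for a ≥ 0. Since B_t ~ N(0, t), P(B_t ≥ 3.55) = 1 − Φ(3.55/√t) = 1 − Φ(3.55/√17.73) = 1 − Φ(0.8431). So
  P(M_{17.73} ≥ 3.55) = 2(1 − Φ(0.8431)) ≈ 0.3992.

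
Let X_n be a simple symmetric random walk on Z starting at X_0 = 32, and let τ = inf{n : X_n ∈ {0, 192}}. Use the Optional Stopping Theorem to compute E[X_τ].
E[X_τ] = 32

X_n is a martingale and τ is a bounded-mean stopping time (indeed τ is finite a.s. with bounded expectation since the walk is in a bounded region). By the OST, E[X_τ] = E[X_0] = 32. Equivalently: E[X_τ] = 192 · P(hit 192 first) + 0 · P(hit 0 first) = 192 · (32/192) = 32.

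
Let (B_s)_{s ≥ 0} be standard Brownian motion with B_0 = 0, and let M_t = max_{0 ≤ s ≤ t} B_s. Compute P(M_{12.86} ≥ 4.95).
P(M_{12.86} ≥ 4.95) = 2·P(B_{12.86} ≥ 4.95) = 2(1 − Φ(4.95/√12.86)) ≈ 0.1675

By the reflection principle for Brownian motion, P(M_t ≥ a) = 2 · P(B_t ≥ a) for a ≥ 0. Since B_t ~ N(0, t), P(B_t ≥ 4.95) = 1 − Φ(4.95/√t) = 1 − Φ(4.95/√12.86) = 1 − Φ(1.3803). So
  P(M_{12.86} ≥ 4.95) = 2(1 − Φ(1.3803)) ≈ 0.1675.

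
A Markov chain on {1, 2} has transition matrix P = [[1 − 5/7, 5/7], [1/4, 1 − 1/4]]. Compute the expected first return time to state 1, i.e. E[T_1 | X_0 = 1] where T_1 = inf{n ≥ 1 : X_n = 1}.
E[T_1 | X_0 = 1] = 1/π_1 = 27/7

For an irreducible recurrent Markov chain with stationary distribution π, E[T_i | X_0 = i] = 1/π_i (Kac's formula). Here π_1 = (1/4)/(5/7 + 1/4) = (1/4)/(27/28) = 7/27, so E[T_1 | X_0 = 1] = 1/π_1 = (5/7 + 1/4)/(1/4) = (27/28)/(1/4) = 27/7.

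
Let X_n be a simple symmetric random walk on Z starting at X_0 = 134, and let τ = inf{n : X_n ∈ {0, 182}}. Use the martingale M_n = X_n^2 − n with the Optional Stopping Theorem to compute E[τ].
E[τ] = 6432

M_n = X_n^2 − n is a martingale (since E[X_{n+1}^2 | F_n] = X_n^2 + 1). By OST (τ has finite mean in a bounded region), E[M_τ] = E[M_0] = X_0^2 − 0 = 134^2 = 17956. Also E[M_τ] = E[X_τ^2] − E[τ]. The walk exits at 0 or 182, with P(hit 182 first) = 134/182, so E[X_τ^2] = 182^2 · 134/182 + 0 = 24388. Thus E[τ] = E[X_τ^2] − E[M_τ] = 24388 − 17956 = 6432 = 134(182 − 134) = 6432.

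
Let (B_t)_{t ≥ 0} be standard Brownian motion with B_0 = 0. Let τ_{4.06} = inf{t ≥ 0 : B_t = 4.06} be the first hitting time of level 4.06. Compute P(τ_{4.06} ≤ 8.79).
P(τ_{4.06} ≤ 8.79) = 2(1 − Φ(4.06/√8.79)) = 2(1 − Φ(1.3694)) ≈ 0.1709

By the reflection principle for standard BM, P(τ_b ≤ t) = 2 · P(B_t ≥ b). Since B_t ~ N(0, t), P(B_t ≥ 4.06) = 1 − Φ(4.06/√t) = 1 − Φ(4.06/√8.79) = 1 − Φ(1.3694) ≈ 0.08544. Doubling: P(τ_{4.06} ≤ 8.79) ≈ 2 · 0.08544 = 0.17088 ≈ 0.1709.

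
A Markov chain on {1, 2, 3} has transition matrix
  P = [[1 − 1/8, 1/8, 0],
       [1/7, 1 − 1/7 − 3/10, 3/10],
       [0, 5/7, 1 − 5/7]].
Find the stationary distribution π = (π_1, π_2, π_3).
π = (400/897, 350/897, 49/299)

This is a birth-death chain on three states, which satisfies detailed balance: π_1 · P_{12} = π_2 · P_{21} and π_2 · P_{23} = π_3 · P_{32}.
From π_1 · 1/8 = π_2 · 1/7: π_2/π_1 = (1/8)/(1/7) = 7/8.
From π_2 · 3/10 = π_3 · 5/7: π_3/π_2 = (3/10)/(5/7) = 21/50.
Take π_1 proportional to 1; then unnormalized π = (1, 7/8, 147/400). Normalize by dividing by the sum 897/400:
  π = (400/897, 350/897, 49/299).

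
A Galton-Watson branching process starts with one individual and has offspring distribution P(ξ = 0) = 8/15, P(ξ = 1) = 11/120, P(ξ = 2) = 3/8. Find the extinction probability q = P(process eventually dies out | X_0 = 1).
q = 1

Mean offspring μ = 0·8/15 + 1·11/120 + 2·3/8 = 101/120 ≤ 1. For μ ≤ 1 with offspring not concentrated at 1, the Galton-Watson process goes extinct almost surely, so q = 1.
(Algebraic check: The pgf is f(s) = 8/15 + 11/120·s + 3/8·s². The extinction probability q is the smallest fixed point of f in [0, 1]. Setting s = f(s):
  3/8·s² + (11/120 − 1)·s + 8/15 = 0
  3/8·s² − (8/15 + 3/8)·s + 8/15 = 0
which factors as (s − 1)·(3/8·s − 8/15) = 0, giving roots s = 1 and s = (8/15)/(3/8) = 64/45. Since 64/45 ≥ 1, the smallest root in [0, 1] is s = 1.)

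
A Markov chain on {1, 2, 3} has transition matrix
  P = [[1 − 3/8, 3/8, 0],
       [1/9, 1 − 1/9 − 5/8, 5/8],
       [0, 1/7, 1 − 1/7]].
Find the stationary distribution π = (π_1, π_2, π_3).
π = (64/1225, 216/1225, 27/35)

This is a birth-death chain on three states, which satisfies detailed balance: π_1 · P_{12} = π_2 · P_{21} and π_2 · P_{23} = π_3 · P_{32}.
From π_1 · 3/8 = π_2 · 1/9: π_2/π_1 = (3/8)/(1/9) = 27/8.
From π_2 · 5/8 = π_3 · 1/7: π_3/π_2 = (5/8)/(1/7) = 35/8.
Take π_1 proportional to 1; then unnormalized π = (1, 27/8, 945/64). Normalize by dividing by the sum 1225/64:
  π = (64/1225, 216/1225, 27/35).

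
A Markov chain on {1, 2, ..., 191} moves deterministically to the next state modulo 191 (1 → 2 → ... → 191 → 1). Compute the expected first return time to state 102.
E[T_102 | X_0 = 102] = 191

The chain cycles deterministically, so starting at state 102 it returns in exactly 191 steps. Equivalently, the stationary distribution is uniform π_j = 1/191 for every state j, so by Kac's formula E[T_102] = 1/π_102 = 191.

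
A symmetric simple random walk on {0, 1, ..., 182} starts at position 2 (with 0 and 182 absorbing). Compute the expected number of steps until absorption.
E[τ | X_0 = 2] = 360

Let v_k = E[τ | X_0 = k]. Boundary: v_0 = v_182 = 0. Recurrence: v_k = 1 + (v_{k-1} + v_{k+1})/2 for 1 ≤ k ≤ 181. The particular solution to v_k − (v_{k-1} + v_{k+1})/2 = 1 is v_k = −k^2. Adding homogeneous solution A + B k and matching boundaries gives v_k = k (182 − k). Substituting k = 2: v_2 = 2 · 180 = 360.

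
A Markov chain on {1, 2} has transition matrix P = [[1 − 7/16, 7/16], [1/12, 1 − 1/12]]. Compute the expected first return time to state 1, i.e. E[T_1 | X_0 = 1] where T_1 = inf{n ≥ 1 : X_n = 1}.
E[T_1 | X_0 = 1] = 1/π_1 = 25/4

For an irreducible recurrent Markov chain with stationary distribution π, E[T_i | X_0 = i] = 1/π_i (Kac's formula). Here π_1 = (1/12)/(7/16 + 1/12) = (1/12)/(25/48) = 4/25, so E[T_1 | X_0 = 1] = 1/π_1 = (7/16 + 1/12)/(1/12) = (25/48)/(1/12) = 25/4.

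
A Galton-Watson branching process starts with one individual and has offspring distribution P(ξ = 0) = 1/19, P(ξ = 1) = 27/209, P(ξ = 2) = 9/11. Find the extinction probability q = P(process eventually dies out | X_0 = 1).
q = 11/171

The pgf is f(s) = 1/19 + 27/209·s + 9/11·s². The extinction probability q is the smallest fixed point of f in [0, 1]. Setting s = f(s):
  9/11·s² + (27/209 − 1)·s + 1/19 = 0
  9/11·s² − (1/19 + 9/11)·s + 1/19 = 0
which factors as (s − 1)·(9/11·s − 1/19) = 0, giving roots s = 1 and s = (1/19)/(9/11) = 11/171.
Mean offspring μ = 27/209 + 2·9/11 = 369/209 > 1 (supercritical), so q < 1. The extinction probability is the smaller root: q = (1/19)/(9/11) = 11/171.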